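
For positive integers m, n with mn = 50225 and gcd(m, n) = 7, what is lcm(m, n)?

gcd·lcm = product, so lcm = 50225/7 = 7175.

7175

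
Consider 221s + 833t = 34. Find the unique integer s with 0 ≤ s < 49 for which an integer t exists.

19

gcd(221, 833) = 17 (Euclid: 833 = 3·221 + 170; 221 = 1·170 + 51; 170 = 3·51 + 17; 51 = 3·17 + 0), and 17 | 34.
Extended Euclid: 221·(-15) + 833·(4) = 17. Scale by 2: s₀ = -30.
General solution s = s₀ + 49k; reducing mod 49 gives s = 19 (and t = -5).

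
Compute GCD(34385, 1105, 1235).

34385 = 5 · 13 · 23²; 1105 = 5 · 13 · 17; 1235 = 5 · 13 · 19
gcd takes min exponent of each prime: 5 · 13 = 65

65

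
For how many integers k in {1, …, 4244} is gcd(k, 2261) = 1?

2261 = 7·17·19. Inclusion–exclusion on these primes:
4244 − ⌊4244/7⌋ − ⌊4244/17⌋ − ⌊4244/19⌋ + ⌊4244/119⌋ + ⌊4244/133⌋ + ⌊4244/323⌋ − ⌊4244/2261⌋ = 3244

3244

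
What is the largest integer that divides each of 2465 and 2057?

17

Euclid: 2465 = 1·2057 + 408; 2057 = 5·408 + 17; 408 = 24·17 + 0. Last nonzero remainder: 17.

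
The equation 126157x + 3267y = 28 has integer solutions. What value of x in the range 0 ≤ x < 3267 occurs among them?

Euclid: 126157 = 38·3267 + 2011; 3267 = 1·2011 + 1256; 2011 = 1·1256 + 755; 1256 = 1·755 + 501; 755 = 1·501 + 254; 501 = 1·254 + 247; 254 = 1·247 + 7; 247 = 35·7 + 2; 7 = 3·2 + 1; 2 = 2·1 + 0 → gcd = 1; 28 = 1·28.
Back-substitution yields 126157·(1402) + 3267·(-54139) = 1, so one solution is x = 1402·28 = 39256, y = -54139·28 = -1515892.
Solutions in x differ by 3267/1 = 3267; the one in [0, 3267) is 39256 mod 3267 = 52.

52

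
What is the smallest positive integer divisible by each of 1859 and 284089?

3124979

gcd first: 284089 = 152·1859 + 1521; 1859 = 1·1521 + 338; 1521 = 4·338 + 169; 338 = 2·169 + 0 → gcd = 169
lcm = 1859·284089/gcd = 528121451/169 = 3124979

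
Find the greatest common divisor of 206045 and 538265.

245

206045 = 5 · 7² · 29²
538265 = 5 · 7² · 13³
Common: 5 · 7² = 245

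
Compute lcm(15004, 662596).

gcd first: 662596 = 44·15004 + 2420; 15004 = 6·2420 + 484; 2420 = 5·484 + 0 → gcd = 484
lcm = 15004·662596/gcd = 9941590384/484 = 20540476

20540476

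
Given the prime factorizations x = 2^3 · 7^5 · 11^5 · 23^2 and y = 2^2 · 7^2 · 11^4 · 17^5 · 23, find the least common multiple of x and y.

max exponent per prime: 2^3 · 7^5 · 11^5 · 17^5 · 23^2 = 16264618903633083368

16264618903633083368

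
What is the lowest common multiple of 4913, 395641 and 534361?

12436183553

4913 = 17³; 395641 = 17² · 37²; 534361 = 17² · 43²
lcm takes max exponent of each prime: 17³ · 37² · 43² = 12436183553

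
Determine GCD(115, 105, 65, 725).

5

gcd(115, 105): 115 = 1·105 + 10; 105 = 10·10 + 5; 10 = 2·5 + 0 → 5
gcd(5, 65): 65 = 13·5 + 0 → 5
gcd(5, 725): 725 = 145·5 + 0 → 5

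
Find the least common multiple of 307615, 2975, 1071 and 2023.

lcm(307615, 2975) = 307615·2975/gcd = 915154625/595 = 1538075
lcm(1538075, 1071) = 1538075·1071/gcd = 1647278325/119 = 13842675
lcm(13842675, 2023) = 13842675·2023/gcd = 28003731525/119 = 235325475

235325475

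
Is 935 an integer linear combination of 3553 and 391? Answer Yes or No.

Yes

By Bézout, 3553p − 391q = 935 has integer solutions iff gcd(3553, 391) | 935.
Euclid: 3553 = 9·391 + 34; 391 = 11·34 + 17; 34 = 2·17 + 0. gcd = 17; 935 mod 17 = 0. Yes.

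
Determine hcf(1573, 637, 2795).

gcd(1573, 637): 1573 = 2·637 + 299; 637 = 2·299 + 39; 299 = 7·39 + 26; 39 = 1·26 + 13; 26 = 2·13 + 0 → 13
gcd(13, 2795): 2795 = 215·13 + 0 → 13

13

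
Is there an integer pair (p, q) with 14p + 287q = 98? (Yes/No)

Yes

By Bézout, 14p + 287q = 98 has integer solutions iff gcd(14, 287) | 98.
Euclid: 287 = 20·14 + 7; 14 = 2·7 + 0. gcd = 7; 98 mod 7 = 0. Yes.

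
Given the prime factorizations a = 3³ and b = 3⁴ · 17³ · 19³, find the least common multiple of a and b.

max exponent per prime: 3⁴ · 17³ · 19³ = 2729559627

2729559627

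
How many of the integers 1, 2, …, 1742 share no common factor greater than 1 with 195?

195 = 3·5·13. Inclusion–exclusion on these primes:
1742 − ⌊1742/3⌋ − ⌊1742/5⌋ − ⌊1742/13⌋ + ⌊1742/15⌋ + ⌊1742/39⌋ + ⌊1742/65⌋ − ⌊1742/195⌋ = 858

858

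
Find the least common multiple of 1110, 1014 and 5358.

lcm(1110, 1014) = 1110·1014/gcd = 1125540/6 = 187590
lcm(187590, 5358) = 187590·5358/gcd = 1005107220/6 = 167517870

167517870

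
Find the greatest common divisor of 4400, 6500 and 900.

100

4400 = 2⁴ · 5² · 11; 6500 = 2² · 5³ · 13; 900 = 2² · 3² · 5²
gcd takes min exponent of each prime: 2² · 5² = 100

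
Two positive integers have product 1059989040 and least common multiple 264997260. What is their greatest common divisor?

gcd·lcm = product, so gcd = 1059989040/264997260 = 4.

4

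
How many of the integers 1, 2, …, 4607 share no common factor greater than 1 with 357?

Prime factors of 357: 3, 7, 17. Count integers ≤ 4607 divisible by none of them.
By inclusion–exclusion: 4607 − ⌊4607/3⌋ − ⌊4607/7⌋ − ⌊4607/17⌋ + ⌊4607/21⌋ + ⌊4607/51⌋ + ⌊4607/119⌋ − ⌊4607/357⌋ = 2478.

2478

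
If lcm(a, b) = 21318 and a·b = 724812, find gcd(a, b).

34

From gcd × lcm = ab: gcd = 724812 / 21318 = 34.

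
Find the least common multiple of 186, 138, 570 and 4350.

186 = 2 · 3 · 31; 138 = 2 · 3 · 23; 570 = 2 · 3 · 5 · 19; 4350 = 2 · 3 · 5² · 29
lcm takes max exponent of each prime: 2 · 3 · 5² · 19 · 23 · 29 · 31 = 58929450

58929450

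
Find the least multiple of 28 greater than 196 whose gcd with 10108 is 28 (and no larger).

gcd(x, 10108) = 28 forces 28 | x; write x = 28s. Then gcd(28s, 28·361) = 28·gcd(s, 361), so need gcd(s, 361) = 1.
28s > 196 gives s ≥ 8. The least s ≥ 8 coprime to 361 is 8, so x = 28·8 = 224.

224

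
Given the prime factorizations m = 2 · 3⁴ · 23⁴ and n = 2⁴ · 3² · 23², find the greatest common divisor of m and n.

min exponent per shared prime: 2 · 3² · 23² = 9522

9522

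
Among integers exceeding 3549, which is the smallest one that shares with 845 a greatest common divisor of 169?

gcd(m, 845) = 169 forces 169 | m; write m = 169s. Then gcd(169s, 169·5) = 169·gcd(s, 5), so need gcd(s, 5) = 1.
169s > 3549 gives s ≥ 22. The least s ≥ 22 coprime to 5 is 22, so m = 169·22 = 3718.

3718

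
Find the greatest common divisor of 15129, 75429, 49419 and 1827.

9

15129 = 3² · 41²; 75429 = 3² · 17² · 29; 49419 = 3² · 17² · 19; 1827 = 3² · 7 · 29
gcd takes min exponent of each prime: 3² = 9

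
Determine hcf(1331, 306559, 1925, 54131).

11

gcd(1331, 306559): 306559 = 230·1331 + 429; 1331 = 3·429 + 44; 429 = 9·44 + 33; 44 = 1·33 + 11; 33 = 3·11 + 0 → 11
gcd(11, 1925): 1925 = 175·11 + 0 → 11
gcd(11, 54131): 54131 = 4921·11 + 0 → 11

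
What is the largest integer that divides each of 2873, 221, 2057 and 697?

gcd(2873, 221): 2873 = 13·221 + 0 → 221
gcd(221, 2057): 2057 = 9·221 + 68; 221 = 3·68 + 17; 68 = 4·17 + 0 → 17
gcd(17, 697): 697 = 41·17 + 0 → 17

17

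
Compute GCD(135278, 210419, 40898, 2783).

gcd(135278, 210419): 210419 = 1·135278 + 75141; 135278 = 1·75141 + 60137; 75141 = 1·60137 + 15004; 60137 = 4·15004 + 121; 15004 = 124·121 + 0 → 121
gcd(121, 40898): 40898 = 338·121 + 0 → 121
gcd(121, 2783): 2783 = 23·121 + 0 → 121

121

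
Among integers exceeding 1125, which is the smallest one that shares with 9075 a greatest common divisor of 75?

Multiples of 75 above 1125: 75·16, 75·17, … . Need the cofactor coprime to 9075/75 = 121.
Checking s = 16, 17, … the first with gcd(s, 121) = 1 is s = 16, giving 1200.

1200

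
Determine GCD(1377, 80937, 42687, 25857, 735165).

153

gcd(1377, 80937): 80937 = 58·1377 + 1071; 1377 = 1·1071 + 306; 1071 = 3·306 + 153; 306 = 2·153 + 0 → 153
gcd(153, 42687): 42687 = 279·153 + 0 → 153
gcd(153, 25857): 25857 = 169·153 + 0 → 153
gcd(153, 735165): 735165 = 4805·153 + 0 → 153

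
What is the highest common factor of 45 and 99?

9

45 = 3² · 5
99 = 3² · 11
Common: 3² = 9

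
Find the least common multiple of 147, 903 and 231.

147 = 3 · 7²; 903 = 3 · 7 · 43; 231 = 3 · 7 · 11
lcm takes max exponent of each prime: 3 · 7² · 11 · 43 = 69531

69531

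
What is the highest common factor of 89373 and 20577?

89373 = 3 · 31³
20577 = 3 · 19³
Common: 3 = 3

3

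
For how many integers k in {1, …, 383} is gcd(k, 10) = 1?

154

10 = 2·5. Inclusion–exclusion on these primes:
383 − ⌊383/2⌋ − ⌊383/5⌋ + ⌊383/10⌋ = 154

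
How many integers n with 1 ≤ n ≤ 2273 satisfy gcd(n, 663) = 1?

1318

Prime factors of 663: 3, 13, 17. Count integers ≤ 2273 divisible by none of them.
By inclusion–exclusion: 2273 − ⌊2273/3⌋ − ⌊2273/13⌋ − ⌊2273/17⌋ + ⌊2273/39⌋ + ⌊2273/51⌋ + ⌊2273/221⌋ − ⌊2273/663⌋ = 1318.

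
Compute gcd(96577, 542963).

323

96577 = 13 · 17 · 19 · 23
542963 = 17 · 19 · 41²
Common: 17 · 19 = 323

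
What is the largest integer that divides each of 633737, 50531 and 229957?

gcd(633737, 50531): 633737 = 12·50531 + 27365; 50531 = 1·27365 + 23166; 27365 = 1·23166 + 4199; 23166 = 5·4199 + 2171; 4199 = 1·2171 + 2028; 2171 = 1·2028 + 143; 2028 = 14·143 + 26; 143 = 5·26 + 13; 26 = 2·13 + 0 → 13
gcd(13, 229957): 229957 = 17689·13 + 0 → 13

13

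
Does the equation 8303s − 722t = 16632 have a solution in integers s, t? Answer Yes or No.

No

By Bézout, 8303s − 722t = 16632 has integer solutions iff gcd(8303, 722) | 16632.
Euclid: 8303 = 11·722 + 361; 722 = 2·361 + 0. gcd = 361; 16632 mod 361 = 26. No.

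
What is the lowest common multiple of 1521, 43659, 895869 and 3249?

82571349861

1521 = 3² · 13²; 43659 = 3⁴ · 7² · 11; 895869 = 3² · 13² · 19 · 31; 3249 = 3² · 19²
lcm takes max exponent of each prime: 3⁴ · 7² · 11 · 13² · 19² · 31 = 82571349861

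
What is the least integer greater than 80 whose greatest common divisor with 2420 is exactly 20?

100

gcd(m, 2420) = 20 forces 20 | m; write m = 20s. Then gcd(20s, 20·121) = 20·gcd(s, 121), so need gcd(s, 121) = 1.
20s > 80 gives s ≥ 5. The least s ≥ 5 coprime to 121 is 5, so m = 20·5 = 100.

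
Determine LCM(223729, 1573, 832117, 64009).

223729 = 11² · 43²; 1573 = 11² · 13; 832117 = 11² · 13 · 23²; 64009 = 11² · 23²
lcm takes max exponent of each prime: 11² · 13 · 23² · 43² = 1538584333

1538584333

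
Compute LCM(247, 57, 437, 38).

34086

247 = 13 · 19; 57 = 3 · 19; 437 = 19 · 23; 38 = 2 · 19
lcm takes max exponent of each prime: 2 · 3 · 13 · 19 · 23 = 34086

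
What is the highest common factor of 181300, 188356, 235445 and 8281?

gcd(181300, 188356): 188356 = 1·181300 + 7056; 181300 = 25·7056 + 4900; 7056 = 1·4900 + 2156; 4900 = 2·2156 + 588; 2156 = 3·588 + 392; 588 = 1·392 + 196; 392 = 2·196 + 0 → 196
gcd(196, 235445): 235445 = 1201·196 + 49; 196 = 4·49 + 0 → 49
gcd(49, 8281): 8281 = 169·49 + 0 → 49

49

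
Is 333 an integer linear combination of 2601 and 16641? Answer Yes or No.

By Bézout, 2601s − 16641t = 333 has integer solutions iff gcd(2601, 16641) | 333.
Euclid: 16641 = 6·2601 + 1035; 2601 = 2·1035 + 531; 1035 = 1·531 + 504; 531 = 1·504 + 27; 504 = 18·27 + 18; 27 = 1·18 + 9; 18 = 2·9 + 0. gcd = 9; 333 mod 9 = 0. Yes.

Yes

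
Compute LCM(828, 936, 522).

828 = 2² · 3² · 23; 936 = 2³ · 3² · 13; 522 = 2 · 3² · 29
lcm takes max exponent of each prime: 2³ · 3² · 13 · 23 · 29 = 624312

624312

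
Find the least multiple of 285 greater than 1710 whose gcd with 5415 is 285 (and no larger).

1995

Multiples of 285 above 1710: 285·7, 285·8, … . Need the cofactor coprime to 5415/285 = 19.
Checking s = 7, 8, … the first with gcd(s, 19) = 1 is s = 7, giving 1995.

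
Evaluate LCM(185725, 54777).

535445175

gcd first: 185725 = 3·54777 + 21394; 54777 = 2·21394 + 11989; 21394 = 1·11989 + 9405; 11989 = 1·9405 + 2584; 9405 = 3·2584 + 1653; 2584 = 1·1653 + 931; 1653 = 1·931 + 722; 931 = 1·722 + 209; 722 = 3·209 + 95; 209 = 2·95 + 19; 95 = 5·19 + 0 → gcd = 19
lcm = 185725·54777/gcd = 10173458325/19 = 535445175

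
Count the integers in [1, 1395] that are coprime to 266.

566

266 = 2·7·19. Inclusion–exclusion on these primes:
1395 − ⌊1395/2⌋ − ⌊1395/7⌋ − ⌊1395/19⌋ + ⌊1395/14⌋ + ⌊1395/38⌋ + ⌊1395/133⌋ − ⌊1395/266⌋ = 566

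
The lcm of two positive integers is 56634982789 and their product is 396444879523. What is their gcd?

7

gcd·lcm = product, so gcd = 396444879523/56634982789 = 7.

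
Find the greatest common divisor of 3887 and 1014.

3887 = 13² · 23
1014 = 2 · 3 · 13²
Common: 13² = 169

169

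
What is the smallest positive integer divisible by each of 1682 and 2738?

2302658

gcd first: 2738 = 1·1682 + 1056; 1682 = 1·1056 + 626; 1056 = 1·626 + 430; 626 = 1·430 + 196; 430 = 2·196 + 38; 196 = 5·38 + 6; 38 = 6·6 + 2; 6 = 3·2 + 0 → gcd = 2
lcm = 1682·2738/gcd = 4605316/2 = 2302658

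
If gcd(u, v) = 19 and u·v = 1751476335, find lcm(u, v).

92182965

gcd·lcm = product, so lcm = 1751476335/19 = 92182965.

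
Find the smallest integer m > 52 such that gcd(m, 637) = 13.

65

Multiples of 13 above 52: 13·5, 13·6, … . Need the cofactor coprime to 637/13 = 49.
Checking s = 5, 6, … the first with gcd(s, 49) = 1 is s = 5, giving 65.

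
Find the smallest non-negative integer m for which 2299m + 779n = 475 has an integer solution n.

8

Euclid: 2299 = 2·779 + 741; 779 = 1·741 + 38; 741 = 19·38 + 19; 38 = 2·19 + 0 → gcd = 19; 475 = 19·25.
Back-substitution yields 2299·(20) + 779·(-59) = 19, so one solution is m = 20·25 = 500, n = -59·25 = -1475.
Solutions in m differ by 779/19 = 41; the one in [0, 41) is 500 mod 41 = 8.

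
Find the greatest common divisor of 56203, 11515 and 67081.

56203 = 7² · 31 · 37; 11515 = 5 · 7² · 47; 67081 = 7² · 37²
gcd takes min exponent of each prime: 7² = 49

49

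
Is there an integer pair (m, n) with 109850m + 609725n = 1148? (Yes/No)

No

By Bézout, 109850m + 609725n = 1148 has integer solutions iff gcd(109850, 609725) | 1148.
Euclid: 609725 = 5·109850 + 60475; 109850 = 1·60475 + 49375; 60475 = 1·49375 + 11100; 49375 = 4·11100 + 4975; 11100 = 2·4975 + 1150; 4975 = 4·1150 + 375; 1150 = 3·375 + 25; 375 = 15·25 + 0. gcd = 25; 1148 mod 25 = 23. No.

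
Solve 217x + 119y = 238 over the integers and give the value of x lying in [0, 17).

0

Reduce mod 119: 217x ≡ 238 (mod 119). With g = gcd(217, 119) = 7 dividing 238, divide through: 31x ≡ 34 (mod 17).
Since gcd(31, 17) = 1, x ≡ 34·(31)⁻¹ ≡ 0 (mod 17). Smallest non-negative: 0.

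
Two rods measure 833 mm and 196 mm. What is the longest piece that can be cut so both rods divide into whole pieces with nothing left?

833 = 7² · 17
196 = 2² · 7²
Common: 7² = 49

49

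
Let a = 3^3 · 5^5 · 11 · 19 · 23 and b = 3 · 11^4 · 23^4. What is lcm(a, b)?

6568246929853125

max exponent per prime: 3^3 · 5^5 · 11^4 · 19 · 23^4 = 6568246929853125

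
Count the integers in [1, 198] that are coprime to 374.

374 = 2·11·17. Inclusion–exclusion on these primes:
198 − ⌊198/2⌋ − ⌊198/11⌋ − ⌊198/17⌋ + ⌊198/22⌋ + ⌊198/34⌋ + ⌊198/187⌋ − ⌊198/374⌋ = 85

85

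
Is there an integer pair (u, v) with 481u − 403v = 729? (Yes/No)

No

gcd(481, 403): 481 = 1·403 + 78; 403 = 5·78 + 13; 78 = 6·13 + 0 → 13
13 does not divide 729, so a solution does not exist.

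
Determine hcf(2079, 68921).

1

2079 = 3³ · 7 · 11
68921 = 41³
Common: 1 = 1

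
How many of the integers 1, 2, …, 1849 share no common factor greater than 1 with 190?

Prime factors of 190: 2, 5, 19. Count integers ≤ 1849 divisible by none of them.
By inclusion–exclusion: 1849 − ⌊1849/2⌋ − ⌊1849/5⌋ − ⌊1849/19⌋ + ⌊1849/10⌋ + ⌊1849/38⌋ + ⌊1849/95⌋ − ⌊1849/190⌋ = 701.

701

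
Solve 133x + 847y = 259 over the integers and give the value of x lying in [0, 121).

72

Euclid: 847 = 6·133 + 49; 133 = 2·49 + 35; 49 = 1·35 + 14; 35 = 2·14 + 7; 14 = 2·7 + 0 → gcd = 7; 259 = 7·37.
Back-substitution yields 133·(51) + 847·(-8) = 7, so one solution is x = 51·37 = 1887, y = -8·37 = -296.
Solutions in x differ by 847/7 = 121; the one in [0, 121) is 1887 mod 121 = 72.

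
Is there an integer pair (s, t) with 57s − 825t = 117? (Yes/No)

Yes

gcd(57, 825): 825 = 14·57 + 27; 57 = 2·27 + 3; 27 = 9·3 + 0 → 3
3 divides 117, so a solution exists.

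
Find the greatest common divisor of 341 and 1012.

Euclid: 1012 = 2·341 + 330; 341 = 1·330 + 11; 330 = 30·11 + 0. Last nonzero remainder: 11.

11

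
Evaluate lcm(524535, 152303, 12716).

1105719780

lcm(524535, 152303) = 524535·152303/gcd = 79888254105/289 = 276429945
lcm(276429945, 12716) = 276429945·12716/gcd = 3515083180620/3179 = 1105719780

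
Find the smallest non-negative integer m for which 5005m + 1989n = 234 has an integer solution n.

99

Euclid: 5005 = 2·1989 + 1027; 1989 = 1·1027 + 962; 1027 = 1·962 + 65; 962 = 14·65 + 52; 65 = 1·52 + 13; 52 = 4·13 + 0 → gcd = 13; 234 = 13·18.
Back-substitution yields 5005·(31) + 1989·(-78) = 13, so one solution is m = 31·18 = 558, n = -78·18 = -1404.
Solutions in m differ by 1989/13 = 153; the one in [0, 153) is 558 mod 153 = 99.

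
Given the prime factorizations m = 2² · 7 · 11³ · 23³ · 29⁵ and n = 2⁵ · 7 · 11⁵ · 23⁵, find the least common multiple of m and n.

max exponent per prime: 2⁵ · 7 · 11⁵ · 23⁵ · 29⁵ = 4762561684762542182368

4762561684762542182368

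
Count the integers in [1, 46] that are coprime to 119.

38

Prime factors of 119: 7, 17. Count integers ≤ 46 divisible by none of them.
By inclusion–exclusion: 46 − ⌊46/7⌋ − ⌊46/17⌋ + ⌊46/119⌋ = 38.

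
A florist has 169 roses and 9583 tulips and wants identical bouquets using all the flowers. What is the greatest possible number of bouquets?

1

Euclid: 9583 = 56·169 + 119; 169 = 1·119 + 50; 119 = 2·50 + 19; 50 = 2·19 + 12; 19 = 1·12 + 7; 12 = 1·7 + 5; 7 = 1·5 + 2; 5 = 2·2 + 1; 2 = 2·1 + 0. Last nonzero remainder: 1.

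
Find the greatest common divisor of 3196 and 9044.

Euclid: 9044 = 2·3196 + 2652; 3196 = 1·2652 + 544; 2652 = 4·544 + 476; 544 = 1·476 + 68; 476 = 7·68 + 0. Last nonzero remainder: 68.

68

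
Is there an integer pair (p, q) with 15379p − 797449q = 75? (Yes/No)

gcd(15379, 797449): 797449 = 51·15379 + 13120; 15379 = 1·13120 + 2259; 13120 = 5·2259 + 1825; 2259 = 1·1825 + 434; 1825 = 4·434 + 89; 434 = 4·89 + 78; 89 = 1·78 + 11; 78 = 7·11 + 1; 11 = 11·1 + 0 → 1
1 divides 75, so a solution exists.

Yes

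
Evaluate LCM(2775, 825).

30525

2775 = 3 · 5² · 37; 825 = 3 · 5² · 11
max exponents: 3 · 5² · 11 · 37 = 30525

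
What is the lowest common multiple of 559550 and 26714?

gcd first: 559550 = 20·26714 + 25270; 26714 = 1·25270 + 1444; 25270 = 17·1444 + 722; 1444 = 2·722 + 0 → gcd = 722
lcm = 559550·26714/gcd = 14947818700/722 = 20703350

20703350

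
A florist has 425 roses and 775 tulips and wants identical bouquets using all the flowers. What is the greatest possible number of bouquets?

425 = 5² · 17
775 = 5² · 31
Common: 5² = 25

25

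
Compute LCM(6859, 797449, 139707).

5863642497

lcm(6859, 797449) = 6859·797449/gcd = 5469702691/361 = 15151531
lcm(15151531, 139707) = 15151531·139707/gcd = 2116774941417/361 = 5863642497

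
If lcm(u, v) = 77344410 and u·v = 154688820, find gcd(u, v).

From gcd × lcm = uv: gcd = 154688820 / 77344410 = 2.

2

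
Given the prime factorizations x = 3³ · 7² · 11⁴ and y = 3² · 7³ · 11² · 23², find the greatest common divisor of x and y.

min exponent per shared prime: 3² · 7² · 11² = 53361

53361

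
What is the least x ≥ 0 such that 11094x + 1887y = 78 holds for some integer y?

579

Euclid: 11094 = 5·1887 + 1659; 1887 = 1·1659 + 228; 1659 = 7·228 + 63; 228 = 3·63 + 39; 63 = 1·39 + 24; 39 = 1·24 + 15; 24 = 1·15 + 9; 15 = 1·9 + 6; 9 = 1·6 + 3; 6 = 2·3 + 0 → gcd = 3; 78 = 3·26.
Back-substitution yields 11094·(240) + 1887·(-1411) = 3, so one solution is x = 240·26 = 6240, y = -1411·26 = -36686.
Solutions in x differ by 1887/3 = 629; the one in [0, 629) is 6240 mod 629 = 579.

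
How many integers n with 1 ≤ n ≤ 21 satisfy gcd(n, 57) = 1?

57 = 3·19. Inclusion–exclusion on these primes:
21 − ⌊21/3⌋ − ⌊21/19⌋ + ⌊21/57⌋ = 13

13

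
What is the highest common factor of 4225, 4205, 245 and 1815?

5

gcd(4225, 4205): 4225 = 1·4205 + 20; 4205 = 210·20 + 5; 20 = 4·5 + 0 → 5
gcd(5, 245): 245 = 49·5 + 0 → 5
gcd(5, 1815): 1815 = 363·5 + 0 → 5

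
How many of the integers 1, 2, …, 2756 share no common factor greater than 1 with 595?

1779

595 = 5·7·17. Inclusion–exclusion on these primes:
2756 − ⌊2756/5⌋ − ⌊2756/7⌋ − ⌊2756/17⌋ + ⌊2756/35⌋ + ⌊2756/85⌋ + ⌊2756/119⌋ − ⌊2756/595⌋ = 1779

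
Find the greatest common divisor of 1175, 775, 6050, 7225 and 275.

25

1175 = 5² · 47; 775 = 5² · 31; 6050 = 2 · 5² · 11²; 7225 = 5² · 17²; 275 = 5² · 11
gcd takes min exponent of each prime: 5² = 25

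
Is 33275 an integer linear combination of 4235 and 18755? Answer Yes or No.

By Bézout, 4235p − 18755q = 33275 has integer solutions iff gcd(4235, 18755) | 33275.
Euclid: 18755 = 4·4235 + 1815; 4235 = 2·1815 + 605; 1815 = 3·605 + 0. gcd = 605; 33275 mod 605 = 0. Yes.

Yes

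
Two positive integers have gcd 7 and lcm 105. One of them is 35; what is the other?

21

m·n = gcd·lcm = 7·105 = 735, so n = 735/35 = 21.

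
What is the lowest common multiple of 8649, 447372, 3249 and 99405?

1714214281104540

8649 = 3² · 31²; 447372 = 2² · 3² · 17² · 43; 3249 = 3² · 19²; 99405 = 3² · 5 · 47²
lcm takes max exponent of each prime: 2² · 3² · 5 · 17² · 19² · 31² · 43 · 47² = 1714214281104540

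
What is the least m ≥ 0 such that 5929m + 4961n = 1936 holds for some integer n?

Euclid: 5929 = 1·4961 + 968; 4961 = 5·968 + 121; 968 = 8·121 + 0 → gcd = 121; 1936 = 121·16.
Back-substitution yields 5929·(-5) + 4961·(6) = 121, so one solution is m = -5·16 = -80, n = 6·16 = 96.
Solutions in m differ by 4961/121 = 41; the one in [0, 41) is -80 mod 41 = 2.

2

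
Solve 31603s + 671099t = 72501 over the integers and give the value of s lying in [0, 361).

66

gcd(31603, 671099) = 1859 (Euclid: 671099 = 21·31603 + 7436; 31603 = 4·7436 + 1859; 7436 = 4·1859 + 0), and 1859 | 72501.
Extended Euclid: 31603·(85) + 671099·(-4) = 1859. Scale by 39: s₀ = 3315.
General solution s = s₀ + 361k; reducing mod 361 gives s = 66 (and t = -3).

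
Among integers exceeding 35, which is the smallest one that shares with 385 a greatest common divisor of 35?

70

Multiples of 35 above 35: 35·2, 35·3, … . Need the cofactor coprime to 385/35 = 11.
Checking s = 2, 3, … the first with gcd(s, 11) = 1 is s = 2, giving 70.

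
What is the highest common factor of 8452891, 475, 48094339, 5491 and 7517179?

gcd(8452891, 475): 8452891 = 17795·475 + 266; 475 = 1·266 + 209; 266 = 1·209 + 57; 209 = 3·57 + 38; 57 = 1·38 + 19; 38 = 2·19 + 0 → 19
gcd(19, 48094339): 48094339 = 2531281·19 + 0 → 19
gcd(19, 5491): 5491 = 289·19 + 0 → 19
gcd(19, 7517179): 7517179 = 395641·19 + 0 → 19

19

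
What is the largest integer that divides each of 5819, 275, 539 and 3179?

11

gcd(5819, 275): 5819 = 21·275 + 44; 275 = 6·44 + 11; 44 = 4·11 + 0 → 11
gcd(11, 539): 539 = 49·11 + 0 → 11
gcd(11, 3179): 3179 = 289·11 + 0 → 11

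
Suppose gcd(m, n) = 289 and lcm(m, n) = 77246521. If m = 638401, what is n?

Using mn = gcd(m,n)·lcm(m,n) = 289·77246521 = 22324244569, we get n = 22324244569/638401 = 34969.

34969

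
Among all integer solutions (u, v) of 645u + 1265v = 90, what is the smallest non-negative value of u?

Reduce mod 1265: 645u ≡ 90 (mod 1265). With g = gcd(645, 1265) = 5 dividing 90, divide through: 129u ≡ 18 (mod 253).
Since gcd(129, 253) = 1, u ≡ 18·(129)⁻¹ ≡ 159 (mod 253). Smallest non-negative: 159.

159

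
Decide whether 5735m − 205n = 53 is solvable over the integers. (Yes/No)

By Bézout, 5735m − 205n = 53 has integer solutions iff gcd(5735, 205) | 53.
Euclid: 5735 = 27·205 + 200; 205 = 1·200 + 5; 200 = 40·5 + 0. gcd = 5; 53 mod 5 = 3. No.

No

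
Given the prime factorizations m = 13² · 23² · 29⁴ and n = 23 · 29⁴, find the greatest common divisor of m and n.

16267463

min exponent per shared prime: 23 · 29⁴ = 16267463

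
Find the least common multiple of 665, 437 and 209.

665 = 5 · 7 · 19; 437 = 19 · 23; 209 = 11 · 19
lcm takes max exponent of each prime: 5 · 7 · 11 · 19 · 23 = 168245

168245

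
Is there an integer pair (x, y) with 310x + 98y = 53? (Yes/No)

gcd(310, 98): 310 = 3·98 + 16; 98 = 6·16 + 2; 16 = 8·2 + 0 → 2
2 does not divide 53, so a solution does not exist.

No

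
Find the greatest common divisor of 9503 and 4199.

221

Euclid: 9503 = 2·4199 + 1105; 4199 = 3·1105 + 884; 1105 = 1·884 + 221; 884 = 4·221 + 0. Last nonzero remainder: 221.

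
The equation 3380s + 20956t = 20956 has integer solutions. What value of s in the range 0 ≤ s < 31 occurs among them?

0

Reduce mod 20956: 3380s ≡ 20956 (mod 20956). With g = gcd(3380, 20956) = 676 dividing 20956, divide through: 5s ≡ 31 (mod 31).
Since gcd(5, 31) = 1, s ≡ 31·(5)⁻¹ ≡ 0 (mod 31). Smallest non-negative: 0.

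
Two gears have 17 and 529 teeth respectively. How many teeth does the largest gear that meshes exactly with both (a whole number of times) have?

17 = 17
529 = 23²
Common: 1 = 1

1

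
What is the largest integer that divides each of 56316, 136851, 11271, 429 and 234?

39

gcd(56316, 136851): 136851 = 2·56316 + 24219; 56316 = 2·24219 + 7878; 24219 = 3·7878 + 585; 7878 = 13·585 + 273; 585 = 2·273 + 39; 273 = 7·39 + 0 → 39
gcd(39, 11271): 11271 = 289·39 + 0 → 39
gcd(39, 429): 429 = 11·39 + 0 → 39
gcd(39, 234): 234 = 6·39 + 0 → 39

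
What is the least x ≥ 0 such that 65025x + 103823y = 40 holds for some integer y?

7177

gcd(65025, 103823) = 1 (Euclid: 103823 = 1·65025 + 38798; 65025 = 1·38798 + 26227; 38798 = 1·26227 + 12571; 26227 = 2·12571 + 1085; 12571 = 11·1085 + 636; 1085 = 1·636 + 449; 636 = 1·449 + 187; 449 = 2·187 + 75; 187 = 2·75 + 37; 75 = 2·37 + 1; 37 = 37·1 + 0), and 1 | 40.
Extended Euclid: 65025·(2775) + 103823·(-1738) = 1. Scale by 40: x₀ = 111000.
General solution x = x₀ + 103823t; reducing mod 103823 gives x = 7177 (and y = -4495).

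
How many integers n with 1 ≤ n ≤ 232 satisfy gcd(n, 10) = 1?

93

10 = 2·5. Inclusion–exclusion on these primes:
232 − ⌊232/2⌋ − ⌊232/5⌋ + ⌊232/10⌋ = 93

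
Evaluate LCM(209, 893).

209 = 11 · 19; 893 = 19 · 47
max exponents: 11 · 19 · 47 = 9823

9823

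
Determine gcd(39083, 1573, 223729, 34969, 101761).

121

gcd(39083, 1573): 39083 = 24·1573 + 1331; 1573 = 1·1331 + 242; 1331 = 5·242 + 121; 242 = 2·121 + 0 → 121
gcd(121, 223729): 223729 = 1849·121 + 0 → 121
gcd(121, 34969): 34969 = 289·121 + 0 → 121
gcd(121, 101761): 101761 = 841·121 + 0 → 121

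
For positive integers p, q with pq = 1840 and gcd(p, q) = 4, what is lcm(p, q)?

gcd·lcm = product, so lcm = 1840/4 = 460.

460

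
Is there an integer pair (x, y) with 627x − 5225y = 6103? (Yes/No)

gcd(627, 5225): 5225 = 8·627 + 209; 627 = 3·209 + 0 → 209
209 does not divide 6103, so a solution does not exist.

No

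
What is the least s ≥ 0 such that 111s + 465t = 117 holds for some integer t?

22

Euclid: 465 = 4·111 + 21; 111 = 5·21 + 6; 21 = 3·6 + 3; 6 = 2·3 + 0 → gcd = 3; 117 = 3·39.
Back-substitution yields 111·(-67) + 465·(16) = 3, so one solution is s = -67·39 = -2613, t = 16·39 = 624.
Solutions in s differ by 465/3 = 155; the one in [0, 155) is -2613 mod 155 = 22.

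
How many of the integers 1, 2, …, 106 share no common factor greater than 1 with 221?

92

221 = 13·17. Inclusion–exclusion on these primes:
106 − ⌊106/13⌋ − ⌊106/17⌋ + ⌊106/221⌋ = 92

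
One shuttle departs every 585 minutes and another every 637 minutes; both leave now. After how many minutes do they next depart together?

28665

gcd first: 637 = 1·585 + 52; 585 = 11·52 + 13; 52 = 4·13 + 0 → gcd = 13
lcm = 585·637/gcd = 372645/13 = 28665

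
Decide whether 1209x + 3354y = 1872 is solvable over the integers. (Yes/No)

Yes

gcd(1209, 3354): 3354 = 2·1209 + 936; 1209 = 1·936 + 273; 936 = 3·273 + 117; 273 = 2·117 + 39; 117 = 3·39 + 0 → 39
39 divides 1872, so a solution exists.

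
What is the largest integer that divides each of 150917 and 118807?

3211

150917 = 13² · 19 · 47
118807 = 13² · 19 · 37
Common: 13² · 19 = 3211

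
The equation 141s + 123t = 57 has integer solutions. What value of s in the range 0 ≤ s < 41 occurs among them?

Euclid: 141 = 1·123 + 18; 123 = 6·18 + 15; 18 = 1·15 + 3; 15 = 5·3 + 0 → gcd = 3; 57 = 3·19.
Back-substitution yields 141·(7) + 123·(-8) = 3, so one solution is s = 7·19 = 133, t = -8·19 = -152.
Solutions in s differ by 123/3 = 41; the one in [0, 41) is 133 mod 41 = 10.

10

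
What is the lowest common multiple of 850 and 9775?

gcd first: 9775 = 11·850 + 425; 850 = 2·425 + 0 → gcd = 425
lcm = 850·9775/gcd = 8308750/425 = 19550

19550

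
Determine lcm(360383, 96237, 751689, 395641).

1283240614527

lcm(360383, 96237) = 360383·96237/gcd = 34682178771/289 = 120007539
lcm(120007539, 751689) = 120007539·751689/gcd = 90208346983371/2601 = 34682178771
lcm(34682178771, 395641) = 34682178771·395641/gcd = 13721691891137211/10693 = 1283240614527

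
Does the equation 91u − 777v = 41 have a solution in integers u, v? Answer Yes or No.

No

gcd(91, 777): 777 = 8·91 + 49; 91 = 1·49 + 42; 49 = 1·42 + 7; 42 = 6·7 + 0 → 7
7 does not divide 41, so a solution does not exist.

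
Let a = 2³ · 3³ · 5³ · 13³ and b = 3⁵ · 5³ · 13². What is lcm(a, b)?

max exponent per prime: 2³ · 3⁵ · 5³ · 13³ = 533871000

533871000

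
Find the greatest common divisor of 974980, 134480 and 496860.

gcd(974980, 134480): 974980 = 7·134480 + 33620; 134480 = 4·33620 + 0 → 33620
gcd(33620, 496860): 496860 = 14·33620 + 26180; 33620 = 1·26180 + 7440; 26180 = 3·7440 + 3860; 7440 = 1·3860 + 3580; 3860 = 1·3580 + 280; 3580 = 12·280 + 220; 280 = 1·220 + 60; 220 = 3·60 + 40; 60 = 1·40 + 20; 40 = 2·20 + 0 → 20

20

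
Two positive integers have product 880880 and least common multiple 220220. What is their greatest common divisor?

From gcd × lcm = mn: gcd = 880880 / 220220 = 4.

4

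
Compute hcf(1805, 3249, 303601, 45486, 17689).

361

1805 = 5 · 19²; 3249 = 3² · 19²; 303601 = 19² · 29²; 45486 = 2 · 3² · 7 · 19²; 17689 = 7² · 19²
gcd takes min exponent of each prime: 19² = 361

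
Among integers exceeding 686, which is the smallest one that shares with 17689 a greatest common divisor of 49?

735

Multiples of 49 above 686: 49·15, 49·16, … . Need the cofactor coprime to 17689/49 = 361.
Checking s = 15, 16, … the first with gcd(s, 361) = 1 is s = 15, giving 735.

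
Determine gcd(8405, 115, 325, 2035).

gcd(8405, 115): 8405 = 73·115 + 10; 115 = 11·10 + 5; 10 = 2·5 + 0 → 5
gcd(5, 325): 325 = 65·5 + 0 → 5
gcd(5, 2035): 2035 = 407·5 + 0 → 5

5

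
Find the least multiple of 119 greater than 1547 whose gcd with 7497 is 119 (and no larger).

1904

Multiples of 119 above 1547: 119·14, 119·15, … . Need the cofactor coprime to 7497/119 = 63.
Checking s = 14, 15, … the first with gcd(s, 63) = 1 is s = 16, giving 1904.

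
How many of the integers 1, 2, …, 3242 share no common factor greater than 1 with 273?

273 = 3·7·13. Inclusion–exclusion on these primes:
3242 − ⌊3242/3⌋ − ⌊3242/7⌋ − ⌊3242/13⌋ + ⌊3242/21⌋ + ⌊3242/39⌋ + ⌊3242/91⌋ − ⌊3242/273⌋ = 1711

1711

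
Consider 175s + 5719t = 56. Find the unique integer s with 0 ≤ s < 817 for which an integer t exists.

33

Euclid: 5719 = 32·175 + 119; 175 = 1·119 + 56; 119 = 2·56 + 7; 56 = 8·7 + 0 → gcd = 7; 56 = 7·8.
Back-substitution yields 175·(-98) + 5719·(3) = 7, so one solution is s = -98·8 = -784, t = 3·8 = 24.
Solutions in s differ by 5719/7 = 817; the one in [0, 817) is -784 mod 817 = 33.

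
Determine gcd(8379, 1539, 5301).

171

8379 = 3² · 7² · 19; 1539 = 3⁴ · 19; 5301 = 3² · 19 · 31
gcd takes min exponent of each prime: 3² · 19 = 171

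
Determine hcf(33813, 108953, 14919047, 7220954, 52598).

gcd(33813, 108953): 108953 = 3·33813 + 7514; 33813 = 4·7514 + 3757; 7514 = 2·3757 + 0 → 3757
gcd(3757, 14919047): 14919047 = 3971·3757 + 0 → 3757
gcd(3757, 7220954): 7220954 = 1922·3757 + 0 → 3757
gcd(3757, 52598): 52598 = 14·3757 + 0 → 3757

3757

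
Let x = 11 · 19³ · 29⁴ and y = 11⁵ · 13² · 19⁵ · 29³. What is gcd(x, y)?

min exponent per shared prime: 11 · 19³ · 29³ = 1840125661

1840125661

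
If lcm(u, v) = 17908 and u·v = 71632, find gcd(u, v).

From gcd × lcm = uv: gcd = 71632 / 17908 = 4.

4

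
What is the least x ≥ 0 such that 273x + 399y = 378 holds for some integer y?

16

Reduce mod 399: 273x ≡ 378 (mod 399). With g = gcd(273, 399) = 21 dividing 378, divide through: 13x ≡ 18 (mod 19).
Since gcd(13, 19) = 1, x ≡ 18·(13)⁻¹ ≡ 16 (mod 19). Smallest non-negative: 16.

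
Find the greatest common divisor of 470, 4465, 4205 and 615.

5

gcd(470, 4465): 4465 = 9·470 + 235; 470 = 2·235 + 0 → 235
gcd(235, 4205): 4205 = 17·235 + 210; 235 = 1·210 + 25; 210 = 8·25 + 10; 25 = 2·10 + 5; 10 = 2·5 + 0 → 5
gcd(5, 615): 615 = 123·5 + 0 → 5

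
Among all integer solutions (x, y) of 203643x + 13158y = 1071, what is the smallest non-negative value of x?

61

gcd(203643, 13158) = 153 (Euclid: 203643 = 15·13158 + 6273; 13158 = 2·6273 + 612; 6273 = 10·612 + 153; 612 = 4·153 + 0), and 153 | 1071.
Extended Euclid: 203643·(21) + 13158·(-325) = 153. Scale by 7: x₀ = 147.
General solution x = x₀ + 86t; reducing mod 86 gives x = 61 (and y = -944).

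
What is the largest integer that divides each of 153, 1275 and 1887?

51

153 = 3² · 17; 1275 = 3 · 5² · 17; 1887 = 3 · 17 · 37
gcd takes min exponent of each prime: 3 · 17 = 51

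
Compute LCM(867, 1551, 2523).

867 = 3 · 17²; 1551 = 3 · 11 · 47; 2523 = 3 · 29²
lcm takes max exponent of each prime: 3 · 11 · 17² · 29² · 47 = 376968999

376968999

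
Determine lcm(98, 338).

16562

98 = 2 · 7²; 338 = 2 · 13²
max exponents: 2 · 7² · 13² = 16562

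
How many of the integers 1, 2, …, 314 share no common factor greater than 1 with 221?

Prime factors of 221: 13, 17. Count integers ≤ 314 divisible by none of them.
By inclusion–exclusion: 314 − ⌊314/13⌋ − ⌊314/17⌋ + ⌊314/221⌋ = 273.

273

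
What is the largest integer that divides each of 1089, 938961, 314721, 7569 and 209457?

9

gcd(1089, 938961): 938961 = 862·1089 + 243; 1089 = 4·243 + 117; 243 = 2·117 + 9; 117 = 13·9 + 0 → 9
gcd(9, 314721): 314721 = 34969·9 + 0 → 9
gcd(9, 7569): 7569 = 841·9 + 0 → 9
gcd(9, 209457): 209457 = 23273·9 + 0 → 9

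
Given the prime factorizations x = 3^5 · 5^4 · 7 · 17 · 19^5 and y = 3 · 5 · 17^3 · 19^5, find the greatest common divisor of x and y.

631405245

min exponent per shared prime: 3 · 5 · 17 · 19^5 = 631405245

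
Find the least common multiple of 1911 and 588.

7644

gcd first: 1911 = 3·588 + 147; 588 = 4·147 + 0 → gcd = 147
lcm = 1911·588/gcd = 1123668/147 = 7644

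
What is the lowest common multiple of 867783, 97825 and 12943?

12127267425

867783 = 3 · 7 · 31² · 43; 97825 = 5² · 7 · 13 · 43; 12943 = 7 · 43²
lcm takes max exponent of each prime: 3 · 5² · 7 · 13 · 31² · 43² = 12127267425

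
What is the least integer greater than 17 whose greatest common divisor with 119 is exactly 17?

34

Multiples of 17 above 17: 17·2, 17·3, … . Need the cofactor coprime to 119/17 = 7.
Checking s = 2, 3, … the first with gcd(s, 7) = 1 is s = 2, giving 34.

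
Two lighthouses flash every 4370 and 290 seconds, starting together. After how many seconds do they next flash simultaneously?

gcd first: 4370 = 15·290 + 20; 290 = 14·20 + 10; 20 = 2·10 + 0 → gcd = 10
lcm = 4370·290/gcd = 1267300/10 = 126730

126730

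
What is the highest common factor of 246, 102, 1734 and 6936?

6

gcd(246, 102): 246 = 2·102 + 42; 102 = 2·42 + 18; 42 = 2·18 + 6; 18 = 3·6 + 0 → 6
gcd(6, 1734): 1734 = 289·6 + 0 → 6
gcd(6, 6936): 6936 = 1156·6 + 0 → 6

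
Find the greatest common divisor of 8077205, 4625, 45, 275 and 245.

5

gcd(8077205, 4625): 8077205 = 1746·4625 + 1955; 4625 = 2·1955 + 715; 1955 = 2·715 + 525; 715 = 1·525 + 190; 525 = 2·190 + 145; 190 = 1·145 + 45; 145 = 3·45 + 10; 45 = 4·10 + 5; 10 = 2·5 + 0 → 5
gcd(5, 45): 45 = 9·5 + 0 → 5
gcd(5, 275): 275 = 55·5 + 0 → 5
gcd(5, 245): 245 = 49·5 + 0 → 5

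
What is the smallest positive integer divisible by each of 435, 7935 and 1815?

27843915

lcm(435, 7935) = 435·7935/gcd = 3451725/15 = 230115
lcm(230115, 1815) = 230115·1815/gcd = 417658725/15 = 27843915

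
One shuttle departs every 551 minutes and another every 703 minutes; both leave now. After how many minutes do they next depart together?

20387

551 = 19 · 29; 703 = 19 · 37
max exponents: 19 · 29 · 37 = 20387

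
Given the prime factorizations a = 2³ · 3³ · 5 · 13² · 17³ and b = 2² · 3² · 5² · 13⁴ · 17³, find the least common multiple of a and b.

757729042200

max exponent per prime: 2³ · 3³ · 5² · 13⁴ · 17³ = 757729042200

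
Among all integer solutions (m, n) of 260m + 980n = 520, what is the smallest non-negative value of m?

2

Reduce mod 980: 260m ≡ 520 (mod 980). With g = gcd(260, 980) = 20 dividing 520, divide through: 13m ≡ 26 (mod 49).
Since gcd(13, 49) = 1, m ≡ 26·(13)⁻¹ ≡ 2 (mod 49). Smallest non-negative: 2.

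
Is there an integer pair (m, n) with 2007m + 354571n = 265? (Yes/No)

Yes

gcd(2007, 354571): 354571 = 176·2007 + 1339; 2007 = 1·1339 + 668; 1339 = 2·668 + 3; 668 = 222·3 + 2; 3 = 1·2 + 1; 2 = 2·1 + 0 → 1
1 divides 265, so a solution exists.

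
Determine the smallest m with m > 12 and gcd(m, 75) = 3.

75 = 3·25. Any m with gcd(m, 75) = 3 is a multiple of 3, say 3s, with s coprime to 25.
Need s > 12/3, so s ≥ 5. First s ≥ 5 with gcd(s, 25) = 1 is s = 6. Thus m = 3·6 = 18.

18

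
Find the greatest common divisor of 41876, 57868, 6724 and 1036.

gcd(41876, 57868): 57868 = 1·41876 + 15992; 41876 = 2·15992 + 9892; 15992 = 1·9892 + 6100; 9892 = 1·6100 + 3792; 6100 = 1·3792 + 2308; 3792 = 1·2308 + 1484; 2308 = 1·1484 + 824; 1484 = 1·824 + 660; 824 = 1·660 + 164; 660 = 4·164 + 4; 164 = 41·4 + 0 → 4
gcd(4, 6724): 6724 = 1681·4 + 0 → 4
gcd(4, 1036): 1036 = 259·4 + 0 → 4

4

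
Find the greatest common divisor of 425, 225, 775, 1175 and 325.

425 = 5² · 17; 225 = 3² · 5²; 775 = 5² · 31; 1175 = 5² · 47; 325 = 5² · 13
gcd takes min exponent of each prime: 5² = 25

25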